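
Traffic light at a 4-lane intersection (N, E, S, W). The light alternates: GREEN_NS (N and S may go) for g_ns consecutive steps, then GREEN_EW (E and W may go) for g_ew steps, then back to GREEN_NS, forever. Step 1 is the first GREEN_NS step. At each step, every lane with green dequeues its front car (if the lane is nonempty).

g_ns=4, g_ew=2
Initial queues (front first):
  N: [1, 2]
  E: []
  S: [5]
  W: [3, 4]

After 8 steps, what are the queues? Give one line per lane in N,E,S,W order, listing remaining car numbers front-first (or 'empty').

Step 1 [NS]: N:car1-GO,E:wait,S:car5-GO,W:wait | queues: N=1 E=0 S=0 W=2
Step 2 [NS]: N:car2-GO,E:wait,S:empty,W:wait | queues: N=0 E=0 S=0 W=2
Step 3 [NS]: N:empty,E:wait,S:empty,W:wait | queues: N=0 E=0 S=0 W=2
Step 4 [NS]: N:empty,E:wait,S:empty,W:wait | queues: N=0 E=0 S=0 W=2
Step 5 [EW]: N:wait,E:empty,S:wait,W:car3-GO | queues: N=0 E=0 S=0 W=1
Step 6 [EW]: N:wait,E:empty,S:wait,W:car4-GO | queues: N=0 E=0 S=0 W=0

N: empty
E: empty
S: empty
W: empty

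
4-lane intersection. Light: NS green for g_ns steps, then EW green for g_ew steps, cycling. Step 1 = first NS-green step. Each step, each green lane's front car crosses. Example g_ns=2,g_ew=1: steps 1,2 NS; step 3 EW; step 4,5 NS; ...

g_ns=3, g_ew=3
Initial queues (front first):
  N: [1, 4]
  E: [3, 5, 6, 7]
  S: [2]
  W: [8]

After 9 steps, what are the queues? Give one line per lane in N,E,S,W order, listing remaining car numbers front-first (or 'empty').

Step 1 [NS]: N:car1-GO,E:wait,S:car2-GO,W:wait | queues: N=1 E=4 S=0 W=1
Step 2 [NS]: N:car4-GO,E:wait,S:empty,W:wait | queues: N=0 E=4 S=0 W=1
Step 3 [NS]: N:empty,E:wait,S:empty,W:wait | queues: N=0 E=4 S=0 W=1
Step 4 [EW]: N:wait,E:car3-GO,S:wait,W:car8-GO | queues: N=0 E=3 S=0 W=0
Step 5 [EW]: N:wait,E:car5-GO,S:wait,W:empty | queues: N=0 E=2 S=0 W=0
Step 6 [EW]: N:wait,E:car6-GO,S:wait,W:empty | queues: N=0 E=1 S=0 W=0
Step 7 [NS]: N:empty,E:wait,S:empty,W:wait | queues: N=0 E=1 S=0 W=0
Step 8 [NS]: N:empty,E:wait,S:empty,W:wait | queues: N=0 E=1 S=0 W=0
Step 9 [NS]: N:empty,E:wait,S:empty,W:wait | queues: N=0 E=1 S=0 W=0

N: empty
E: 7
S: empty
W: empty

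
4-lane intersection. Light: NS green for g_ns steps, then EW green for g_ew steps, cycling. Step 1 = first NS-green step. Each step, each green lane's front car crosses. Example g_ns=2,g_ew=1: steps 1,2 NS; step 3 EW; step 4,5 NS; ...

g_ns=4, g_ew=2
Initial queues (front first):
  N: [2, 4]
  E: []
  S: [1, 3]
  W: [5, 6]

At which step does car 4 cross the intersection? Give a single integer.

Step 1 [NS]: N:car2-GO,E:wait,S:car1-GO,W:wait | queues: N=1 E=0 S=1 W=2
Step 2 [NS]: N:car4-GO,E:wait,S:car3-GO,W:wait | queues: N=0 E=0 S=0 W=2
Step 3 [NS]: N:empty,E:wait,S:empty,W:wait | queues: N=0 E=0 S=0 W=2
Step 4 [NS]: N:empty,E:wait,S:empty,W:wait | queues: N=0 E=0 S=0 W=2
Step 5 [EW]: N:wait,E:empty,S:wait,W:car5-GO | queues: N=0 E=0 S=0 W=1
Step 6 [EW]: N:wait,E:empty,S:wait,W:car6-GO | queues: N=0 E=0 S=0 W=0
Car 4 crosses at step 2

2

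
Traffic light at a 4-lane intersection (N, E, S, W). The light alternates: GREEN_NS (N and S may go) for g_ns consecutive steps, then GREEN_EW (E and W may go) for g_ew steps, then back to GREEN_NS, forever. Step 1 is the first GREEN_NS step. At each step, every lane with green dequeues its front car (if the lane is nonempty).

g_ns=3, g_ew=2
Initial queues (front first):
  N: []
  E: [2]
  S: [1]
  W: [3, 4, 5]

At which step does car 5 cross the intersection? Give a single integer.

Step 1 [NS]: N:empty,E:wait,S:car1-GO,W:wait | queues: N=0 E=1 S=0 W=3
Step 2 [NS]: N:empty,E:wait,S:empty,W:wait | queues: N=0 E=1 S=0 W=3
Step 3 [NS]: N:empty,E:wait,S:empty,W:wait | queues: N=0 E=1 S=0 W=3
Step 4 [EW]: N:wait,E:car2-GO,S:wait,W:car3-GO | queues: N=0 E=0 S=0 W=2
Step 5 [EW]: N:wait,E:empty,S:wait,W:car4-GO | queues: N=0 E=0 S=0 W=1
Step 6 [NS]: N:empty,E:wait,S:empty,W:wait | queues: N=0 E=0 S=0 W=1
Step 7 [NS]: N:empty,E:wait,S:empty,W:wait | queues: N=0 E=0 S=0 W=1
Step 8 [NS]: N:empty,E:wait,S:empty,W:wait | queues: N=0 E=0 S=0 W=1
Step 9 [EW]: N:wait,E:empty,S:wait,W:car5-GO | queues: N=0 E=0 S=0 W=0
Car 5 crosses at step 9

9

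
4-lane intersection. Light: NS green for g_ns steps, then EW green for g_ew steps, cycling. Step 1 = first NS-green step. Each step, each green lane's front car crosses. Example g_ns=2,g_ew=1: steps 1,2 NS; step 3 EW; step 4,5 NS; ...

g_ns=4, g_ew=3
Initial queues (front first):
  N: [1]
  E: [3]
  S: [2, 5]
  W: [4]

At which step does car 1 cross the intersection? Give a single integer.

Step 1 [NS]: N:car1-GO,E:wait,S:car2-GO,W:wait | queues: N=0 E=1 S=1 W=1
Step 2 [NS]: N:empty,E:wait,S:car5-GO,W:wait | queues: N=0 E=1 S=0 W=1
Step 3 [NS]: N:empty,E:wait,S:empty,W:wait | queues: N=0 E=1 S=0 W=1
Step 4 [NS]: N:empty,E:wait,S:empty,W:wait | queues: N=0 E=1 S=0 W=1
Step 5 [EW]: N:wait,E:car3-GO,S:wait,W:car4-GO | queues: N=0 E=0 S=0 W=0
Car 1 crosses at step 1

1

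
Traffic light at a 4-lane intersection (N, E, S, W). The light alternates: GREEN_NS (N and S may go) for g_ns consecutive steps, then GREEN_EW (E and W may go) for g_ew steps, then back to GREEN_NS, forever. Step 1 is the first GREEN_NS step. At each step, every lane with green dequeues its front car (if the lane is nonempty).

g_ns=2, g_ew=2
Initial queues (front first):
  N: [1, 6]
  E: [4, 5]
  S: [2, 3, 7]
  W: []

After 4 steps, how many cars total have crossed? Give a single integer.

Answer: 6

Derivation:
Step 1 [NS]: N:car1-GO,E:wait,S:car2-GO,W:wait | queues: N=1 E=2 S=2 W=0
Step 2 [NS]: N:car6-GO,E:wait,S:car3-GO,W:wait | queues: N=0 E=2 S=1 W=0
Step 3 [EW]: N:wait,E:car4-GO,S:wait,W:empty | queues: N=0 E=1 S=1 W=0
Step 4 [EW]: N:wait,E:car5-GO,S:wait,W:empty | queues: N=0 E=0 S=1 W=0
Cars crossed by step 4: 6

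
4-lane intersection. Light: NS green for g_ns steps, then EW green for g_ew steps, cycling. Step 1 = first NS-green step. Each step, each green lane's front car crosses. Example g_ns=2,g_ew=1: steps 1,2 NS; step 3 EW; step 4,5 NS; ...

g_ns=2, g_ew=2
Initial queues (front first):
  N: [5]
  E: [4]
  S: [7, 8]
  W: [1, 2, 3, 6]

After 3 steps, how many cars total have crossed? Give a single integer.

Step 1 [NS]: N:car5-GO,E:wait,S:car7-GO,W:wait | queues: N=0 E=1 S=1 W=4
Step 2 [NS]: N:empty,E:wait,S:car8-GO,W:wait | queues: N=0 E=1 S=0 W=4
Step 3 [EW]: N:wait,E:car4-GO,S:wait,W:car1-GO | queues: N=0 E=0 S=0 W=3
Cars crossed by step 3: 5

Answer: 5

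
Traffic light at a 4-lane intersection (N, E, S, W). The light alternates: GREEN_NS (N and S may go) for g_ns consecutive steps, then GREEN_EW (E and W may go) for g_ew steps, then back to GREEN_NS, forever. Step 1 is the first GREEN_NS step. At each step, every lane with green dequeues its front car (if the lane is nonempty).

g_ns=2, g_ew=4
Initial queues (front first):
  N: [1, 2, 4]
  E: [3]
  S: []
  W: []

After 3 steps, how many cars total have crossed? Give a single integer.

Answer: 3

Derivation:
Step 1 [NS]: N:car1-GO,E:wait,S:empty,W:wait | queues: N=2 E=1 S=0 W=0
Step 2 [NS]: N:car2-GO,E:wait,S:empty,W:wait | queues: N=1 E=1 S=0 W=0
Step 3 [EW]: N:wait,E:car3-GO,S:wait,W:empty | queues: N=1 E=0 S=0 W=0
Cars crossed by step 3: 3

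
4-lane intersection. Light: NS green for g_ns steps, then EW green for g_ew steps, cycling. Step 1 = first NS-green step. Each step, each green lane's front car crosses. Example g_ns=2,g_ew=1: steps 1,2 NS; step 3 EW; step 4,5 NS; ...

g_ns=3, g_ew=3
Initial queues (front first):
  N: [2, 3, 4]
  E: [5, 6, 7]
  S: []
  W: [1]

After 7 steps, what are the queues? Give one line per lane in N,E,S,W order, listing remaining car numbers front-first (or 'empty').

Step 1 [NS]: N:car2-GO,E:wait,S:empty,W:wait | queues: N=2 E=3 S=0 W=1
Step 2 [NS]: N:car3-GO,E:wait,S:empty,W:wait | queues: N=1 E=3 S=0 W=1
Step 3 [NS]: N:car4-GO,E:wait,S:empty,W:wait | queues: N=0 E=3 S=0 W=1
Step 4 [EW]: N:wait,E:car5-GO,S:wait,W:car1-GO | queues: N=0 E=2 S=0 W=0
Step 5 [EW]: N:wait,E:car6-GO,S:wait,W:empty | queues: N=0 E=1 S=0 W=0
Step 6 [EW]: N:wait,E:car7-GO,S:wait,W:empty | queues: N=0 E=0 S=0 W=0

N: empty
E: empty
S: empty
W: empty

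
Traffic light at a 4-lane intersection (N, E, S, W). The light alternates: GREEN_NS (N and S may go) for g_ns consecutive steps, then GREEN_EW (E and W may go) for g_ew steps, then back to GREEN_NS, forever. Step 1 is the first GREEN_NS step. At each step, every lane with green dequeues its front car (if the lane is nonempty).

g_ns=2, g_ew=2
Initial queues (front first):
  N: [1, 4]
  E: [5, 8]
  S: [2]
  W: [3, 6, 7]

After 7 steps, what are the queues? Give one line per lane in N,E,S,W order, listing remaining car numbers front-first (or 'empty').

Step 1 [NS]: N:car1-GO,E:wait,S:car2-GO,W:wait | queues: N=1 E=2 S=0 W=3
Step 2 [NS]: N:car4-GO,E:wait,S:empty,W:wait | queues: N=0 E=2 S=0 W=3
Step 3 [EW]: N:wait,E:car5-GO,S:wait,W:car3-GO | queues: N=0 E=1 S=0 W=2
Step 4 [EW]: N:wait,E:car8-GO,S:wait,W:car6-GO | queues: N=0 E=0 S=0 W=1
Step 5 [NS]: N:empty,E:wait,S:empty,W:wait | queues: N=0 E=0 S=0 W=1
Step 6 [NS]: N:empty,E:wait,S:empty,W:wait | queues: N=0 E=0 S=0 W=1
Step 7 [EW]: N:wait,E:empty,S:wait,W:car7-GO | queues: N=0 E=0 S=0 W=0

N: empty
E: empty
S: empty
W: empty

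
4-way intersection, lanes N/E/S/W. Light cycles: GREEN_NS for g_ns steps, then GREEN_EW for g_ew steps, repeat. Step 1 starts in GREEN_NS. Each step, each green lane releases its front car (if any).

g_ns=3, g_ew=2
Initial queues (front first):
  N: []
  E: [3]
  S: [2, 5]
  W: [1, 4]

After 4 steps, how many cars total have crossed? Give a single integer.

Step 1 [NS]: N:empty,E:wait,S:car2-GO,W:wait | queues: N=0 E=1 S=1 W=2
Step 2 [NS]: N:empty,E:wait,S:car5-GO,W:wait | queues: N=0 E=1 S=0 W=2
Step 3 [NS]: N:empty,E:wait,S:empty,W:wait | queues: N=0 E=1 S=0 W=2
Step 4 [EW]: N:wait,E:car3-GO,S:wait,W:car1-GO | queues: N=0 E=0 S=0 W=1
Cars crossed by step 4: 4

Answer: 4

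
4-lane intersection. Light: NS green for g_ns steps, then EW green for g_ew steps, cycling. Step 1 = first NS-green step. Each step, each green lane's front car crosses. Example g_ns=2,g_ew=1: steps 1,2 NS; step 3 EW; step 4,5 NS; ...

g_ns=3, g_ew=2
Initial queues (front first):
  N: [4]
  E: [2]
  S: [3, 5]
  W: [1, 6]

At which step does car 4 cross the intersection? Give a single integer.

Step 1 [NS]: N:car4-GO,E:wait,S:car3-GO,W:wait | queues: N=0 E=1 S=1 W=2
Step 2 [NS]: N:empty,E:wait,S:car5-GO,W:wait | queues: N=0 E=1 S=0 W=2
Step 3 [NS]: N:empty,E:wait,S:empty,W:wait | queues: N=0 E=1 S=0 W=2
Step 4 [EW]: N:wait,E:car2-GO,S:wait,W:car1-GO | queues: N=0 E=0 S=0 W=1
Step 5 [EW]: N:wait,E:empty,S:wait,W:car6-GO | queues: N=0 E=0 S=0 W=0
Car 4 crosses at step 1

1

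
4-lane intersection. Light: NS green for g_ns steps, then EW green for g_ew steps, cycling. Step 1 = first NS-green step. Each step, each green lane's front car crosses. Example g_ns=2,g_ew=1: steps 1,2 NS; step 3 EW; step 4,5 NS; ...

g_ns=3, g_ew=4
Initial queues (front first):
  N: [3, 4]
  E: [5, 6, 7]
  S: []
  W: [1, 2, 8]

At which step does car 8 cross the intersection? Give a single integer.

Step 1 [NS]: N:car3-GO,E:wait,S:empty,W:wait | queues: N=1 E=3 S=0 W=3
Step 2 [NS]: N:car4-GO,E:wait,S:empty,W:wait | queues: N=0 E=3 S=0 W=3
Step 3 [NS]: N:empty,E:wait,S:empty,W:wait | queues: N=0 E=3 S=0 W=3
Step 4 [EW]: N:wait,E:car5-GO,S:wait,W:car1-GO | queues: N=0 E=2 S=0 W=2
Step 5 [EW]: N:wait,E:car6-GO,S:wait,W:car2-GO | queues: N=0 E=1 S=0 W=1
Step 6 [EW]: N:wait,E:car7-GO,S:wait,W:car8-GO | queues: N=0 E=0 S=0 W=0
Car 8 crosses at step 6

6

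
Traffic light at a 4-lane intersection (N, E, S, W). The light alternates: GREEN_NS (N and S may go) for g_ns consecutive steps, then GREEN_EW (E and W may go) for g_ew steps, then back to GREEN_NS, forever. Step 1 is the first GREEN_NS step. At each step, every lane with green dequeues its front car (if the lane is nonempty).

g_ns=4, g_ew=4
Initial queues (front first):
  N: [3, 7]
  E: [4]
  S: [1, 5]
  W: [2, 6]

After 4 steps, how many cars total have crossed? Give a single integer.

Step 1 [NS]: N:car3-GO,E:wait,S:car1-GO,W:wait | queues: N=1 E=1 S=1 W=2
Step 2 [NS]: N:car7-GO,E:wait,S:car5-GO,W:wait | queues: N=0 E=1 S=0 W=2
Step 3 [NS]: N:empty,E:wait,S:empty,W:wait | queues: N=0 E=1 S=0 W=2
Step 4 [NS]: N:empty,E:wait,S:empty,W:wait | queues: N=0 E=1 S=0 W=2
Cars crossed by step 4: 4

Answer: 4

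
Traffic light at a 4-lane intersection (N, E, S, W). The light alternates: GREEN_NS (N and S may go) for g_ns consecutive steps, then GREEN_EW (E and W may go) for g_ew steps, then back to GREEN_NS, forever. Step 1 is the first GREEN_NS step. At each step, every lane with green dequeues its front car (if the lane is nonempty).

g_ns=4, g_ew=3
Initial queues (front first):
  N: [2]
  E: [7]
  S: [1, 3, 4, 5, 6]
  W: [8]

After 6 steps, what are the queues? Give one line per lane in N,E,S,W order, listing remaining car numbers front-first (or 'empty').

Step 1 [NS]: N:car2-GO,E:wait,S:car1-GO,W:wait | queues: N=0 E=1 S=4 W=1
Step 2 [NS]: N:empty,E:wait,S:car3-GO,W:wait | queues: N=0 E=1 S=3 W=1
Step 3 [NS]: N:empty,E:wait,S:car4-GO,W:wait | queues: N=0 E=1 S=2 W=1
Step 4 [NS]: N:empty,E:wait,S:car5-GO,W:wait | queues: N=0 E=1 S=1 W=1
Step 5 [EW]: N:wait,E:car7-GO,S:wait,W:car8-GO | queues: N=0 E=0 S=1 W=0
Step 6 [EW]: N:wait,E:empty,S:wait,W:empty | queues: N=0 E=0 S=1 W=0

N: empty
E: empty
S: 6
W: empty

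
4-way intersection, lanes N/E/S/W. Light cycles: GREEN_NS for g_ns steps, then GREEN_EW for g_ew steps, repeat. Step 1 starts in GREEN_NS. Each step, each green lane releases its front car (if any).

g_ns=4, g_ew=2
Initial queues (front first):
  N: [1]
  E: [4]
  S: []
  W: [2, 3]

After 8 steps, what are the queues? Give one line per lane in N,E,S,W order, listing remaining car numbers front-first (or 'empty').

Step 1 [NS]: N:car1-GO,E:wait,S:empty,W:wait | queues: N=0 E=1 S=0 W=2
Step 2 [NS]: N:empty,E:wait,S:empty,W:wait | queues: N=0 E=1 S=0 W=2
Step 3 [NS]: N:empty,E:wait,S:empty,W:wait | queues: N=0 E=1 S=0 W=2
Step 4 [NS]: N:empty,E:wait,S:empty,W:wait | queues: N=0 E=1 S=0 W=2
Step 5 [EW]: N:wait,E:car4-GO,S:wait,W:car2-GO | queues: N=0 E=0 S=0 W=1
Step 6 [EW]: N:wait,E:empty,S:wait,W:car3-GO | queues: N=0 E=0 S=0 W=0

N: empty
E: empty
S: empty
W: empty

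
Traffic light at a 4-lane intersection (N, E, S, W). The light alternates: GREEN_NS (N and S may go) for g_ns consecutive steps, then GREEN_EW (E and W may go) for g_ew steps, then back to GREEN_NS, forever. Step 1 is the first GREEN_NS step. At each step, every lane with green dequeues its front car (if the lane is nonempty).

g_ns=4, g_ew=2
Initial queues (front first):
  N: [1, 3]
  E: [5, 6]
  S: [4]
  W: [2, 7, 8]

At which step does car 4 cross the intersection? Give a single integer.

Step 1 [NS]: N:car1-GO,E:wait,S:car4-GO,W:wait | queues: N=1 E=2 S=0 W=3
Step 2 [NS]: N:car3-GO,E:wait,S:empty,W:wait | queues: N=0 E=2 S=0 W=3
Step 3 [NS]: N:empty,E:wait,S:empty,W:wait | queues: N=0 E=2 S=0 W=3
Step 4 [NS]: N:empty,E:wait,S:empty,W:wait | queues: N=0 E=2 S=0 W=3
Step 5 [EW]: N:wait,E:car5-GO,S:wait,W:car2-GO | queues: N=0 E=1 S=0 W=2
Step 6 [EW]: N:wait,E:car6-GO,S:wait,W:car7-GO | queues: N=0 E=0 S=0 W=1
Step 7 [NS]: N:empty,E:wait,S:empty,W:wait | queues: N=0 E=0 S=0 W=1
Step 8 [NS]: N:empty,E:wait,S:empty,W:wait | queues: N=0 E=0 S=0 W=1
Step 9 [NS]: N:empty,E:wait,S:empty,W:wait | queues: N=0 E=0 S=0 W=1
Step 10 [NS]: N:empty,E:wait,S:empty,W:wait | queues: N=0 E=0 S=0 W=1
Step 11 [EW]: N:wait,E:empty,S:wait,W:car8-GO | queues: N=0 E=0 S=0 W=0
Car 4 crosses at step 1

1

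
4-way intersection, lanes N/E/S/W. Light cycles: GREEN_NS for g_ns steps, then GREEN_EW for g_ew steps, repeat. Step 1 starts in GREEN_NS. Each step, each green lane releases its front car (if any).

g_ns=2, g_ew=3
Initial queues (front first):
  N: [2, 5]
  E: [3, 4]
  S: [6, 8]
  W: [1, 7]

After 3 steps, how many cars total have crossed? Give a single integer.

Step 1 [NS]: N:car2-GO,E:wait,S:car6-GO,W:wait | queues: N=1 E=2 S=1 W=2
Step 2 [NS]: N:car5-GO,E:wait,S:car8-GO,W:wait | queues: N=0 E=2 S=0 W=2
Step 3 [EW]: N:wait,E:car3-GO,S:wait,W:car1-GO | queues: N=0 E=1 S=0 W=1
Cars crossed by step 3: 6

Answer: 6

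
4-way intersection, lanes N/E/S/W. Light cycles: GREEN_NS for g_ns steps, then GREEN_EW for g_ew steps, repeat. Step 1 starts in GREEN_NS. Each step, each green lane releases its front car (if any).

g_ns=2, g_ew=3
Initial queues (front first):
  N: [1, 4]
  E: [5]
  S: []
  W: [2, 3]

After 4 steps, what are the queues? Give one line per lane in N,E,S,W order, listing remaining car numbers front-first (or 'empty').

Step 1 [NS]: N:car1-GO,E:wait,S:empty,W:wait | queues: N=1 E=1 S=0 W=2
Step 2 [NS]: N:car4-GO,E:wait,S:empty,W:wait | queues: N=0 E=1 S=0 W=2
Step 3 [EW]: N:wait,E:car5-GO,S:wait,W:car2-GO | queues: N=0 E=0 S=0 W=1
Step 4 [EW]: N:wait,E:empty,S:wait,W:car3-GO | queues: N=0 E=0 S=0 W=0

N: empty
E: empty
S: empty
W: empty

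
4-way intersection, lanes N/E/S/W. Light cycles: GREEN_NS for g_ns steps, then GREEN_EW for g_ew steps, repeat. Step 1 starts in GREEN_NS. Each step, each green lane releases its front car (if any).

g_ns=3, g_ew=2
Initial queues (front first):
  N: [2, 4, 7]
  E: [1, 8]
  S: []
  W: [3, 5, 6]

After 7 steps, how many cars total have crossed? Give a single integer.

Answer: 7

Derivation:
Step 1 [NS]: N:car2-GO,E:wait,S:empty,W:wait | queues: N=2 E=2 S=0 W=3
Step 2 [NS]: N:car4-GO,E:wait,S:empty,W:wait | queues: N=1 E=2 S=0 W=3
Step 3 [NS]: N:car7-GO,E:wait,S:empty,W:wait | queues: N=0 E=2 S=0 W=3
Step 4 [EW]: N:wait,E:car1-GO,S:wait,W:car3-GO | queues: N=0 E=1 S=0 W=2
Step 5 [EW]: N:wait,E:car8-GO,S:wait,W:car5-GO | queues: N=0 E=0 S=0 W=1
Step 6 [NS]: N:empty,E:wait,S:empty,W:wait | queues: N=0 E=0 S=0 W=1
Step 7 [NS]: N:empty,E:wait,S:empty,W:wait | queues: N=0 E=0 S=0 W=1
Cars crossed by step 7: 7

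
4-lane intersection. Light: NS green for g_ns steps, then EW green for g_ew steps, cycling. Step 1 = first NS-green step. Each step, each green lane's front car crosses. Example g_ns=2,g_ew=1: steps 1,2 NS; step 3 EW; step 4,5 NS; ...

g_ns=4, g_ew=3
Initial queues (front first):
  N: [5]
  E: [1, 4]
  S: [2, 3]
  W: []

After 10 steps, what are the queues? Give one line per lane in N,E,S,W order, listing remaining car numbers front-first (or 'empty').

Step 1 [NS]: N:car5-GO,E:wait,S:car2-GO,W:wait | queues: N=0 E=2 S=1 W=0
Step 2 [NS]: N:empty,E:wait,S:car3-GO,W:wait | queues: N=0 E=2 S=0 W=0
Step 3 [NS]: N:empty,E:wait,S:empty,W:wait | queues: N=0 E=2 S=0 W=0
Step 4 [NS]: N:empty,E:wait,S:empty,W:wait | queues: N=0 E=2 S=0 W=0
Step 5 [EW]: N:wait,E:car1-GO,S:wait,W:empty | queues: N=0 E=1 S=0 W=0
Step 6 [EW]: N:wait,E:car4-GO,S:wait,W:empty | queues: N=0 E=0 S=0 W=0

N: empty
E: empty
S: empty
W: empty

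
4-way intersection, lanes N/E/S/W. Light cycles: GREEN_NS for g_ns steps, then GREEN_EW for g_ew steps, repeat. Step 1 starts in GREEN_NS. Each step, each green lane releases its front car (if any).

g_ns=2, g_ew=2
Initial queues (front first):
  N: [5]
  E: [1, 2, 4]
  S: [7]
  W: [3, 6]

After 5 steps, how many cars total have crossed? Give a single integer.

Step 1 [NS]: N:car5-GO,E:wait,S:car7-GO,W:wait | queues: N=0 E=3 S=0 W=2
Step 2 [NS]: N:empty,E:wait,S:empty,W:wait | queues: N=0 E=3 S=0 W=2
Step 3 [EW]: N:wait,E:car1-GO,S:wait,W:car3-GO | queues: N=0 E=2 S=0 W=1
Step 4 [EW]: N:wait,E:car2-GO,S:wait,W:car6-GO | queues: N=0 E=1 S=0 W=0
Step 5 [NS]: N:empty,E:wait,S:empty,W:wait | queues: N=0 E=1 S=0 W=0
Cars crossed by step 5: 6

Answer: 6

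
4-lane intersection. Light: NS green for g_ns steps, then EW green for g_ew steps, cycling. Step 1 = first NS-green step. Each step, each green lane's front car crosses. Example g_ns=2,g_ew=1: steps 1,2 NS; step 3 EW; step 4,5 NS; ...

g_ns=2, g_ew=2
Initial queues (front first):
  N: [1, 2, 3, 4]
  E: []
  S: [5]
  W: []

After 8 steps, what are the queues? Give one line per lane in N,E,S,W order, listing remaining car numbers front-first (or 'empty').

Step 1 [NS]: N:car1-GO,E:wait,S:car5-GO,W:wait | queues: N=3 E=0 S=0 W=0
Step 2 [NS]: N:car2-GO,E:wait,S:empty,W:wait | queues: N=2 E=0 S=0 W=0
Step 3 [EW]: N:wait,E:empty,S:wait,W:empty | queues: N=2 E=0 S=0 W=0
Step 4 [EW]: N:wait,E:empty,S:wait,W:empty | queues: N=2 E=0 S=0 W=0
Step 5 [NS]: N:car3-GO,E:wait,S:empty,W:wait | queues: N=1 E=0 S=0 W=0
Step 6 [NS]: N:car4-GO,E:wait,S:empty,W:wait | queues: N=0 E=0 S=0 W=0

N: empty
E: empty
S: empty
W: empty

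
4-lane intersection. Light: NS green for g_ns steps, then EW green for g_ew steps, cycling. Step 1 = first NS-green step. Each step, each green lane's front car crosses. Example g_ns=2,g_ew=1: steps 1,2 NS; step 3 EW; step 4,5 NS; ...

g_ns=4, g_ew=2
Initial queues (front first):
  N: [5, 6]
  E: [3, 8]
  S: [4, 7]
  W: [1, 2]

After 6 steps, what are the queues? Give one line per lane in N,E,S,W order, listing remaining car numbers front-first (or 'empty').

Step 1 [NS]: N:car5-GO,E:wait,S:car4-GO,W:wait | queues: N=1 E=2 S=1 W=2
Step 2 [NS]: N:car6-GO,E:wait,S:car7-GO,W:wait | queues: N=0 E=2 S=0 W=2
Step 3 [NS]: N:empty,E:wait,S:empty,W:wait | queues: N=0 E=2 S=0 W=2
Step 4 [NS]: N:empty,E:wait,S:empty,W:wait | queues: N=0 E=2 S=0 W=2
Step 5 [EW]: N:wait,E:car3-GO,S:wait,W:car1-GO | queues: N=0 E=1 S=0 W=1
Step 6 [EW]: N:wait,E:car8-GO,S:wait,W:car2-GO | queues: N=0 E=0 S=0 W=0

N: empty
E: empty
S: empty
W: empty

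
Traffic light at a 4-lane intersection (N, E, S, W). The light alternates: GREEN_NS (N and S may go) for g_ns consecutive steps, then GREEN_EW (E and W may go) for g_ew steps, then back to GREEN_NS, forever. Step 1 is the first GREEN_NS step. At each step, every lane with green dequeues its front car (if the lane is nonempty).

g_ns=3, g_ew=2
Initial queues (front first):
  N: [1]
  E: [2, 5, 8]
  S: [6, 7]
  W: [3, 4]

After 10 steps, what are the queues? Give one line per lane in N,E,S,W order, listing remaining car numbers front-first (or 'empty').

Step 1 [NS]: N:car1-GO,E:wait,S:car6-GO,W:wait | queues: N=0 E=3 S=1 W=2
Step 2 [NS]: N:empty,E:wait,S:car7-GO,W:wait | queues: N=0 E=3 S=0 W=2
Step 3 [NS]: N:empty,E:wait,S:empty,W:wait | queues: N=0 E=3 S=0 W=2
Step 4 [EW]: N:wait,E:car2-GO,S:wait,W:car3-GO | queues: N=0 E=2 S=0 W=1
Step 5 [EW]: N:wait,E:car5-GO,S:wait,W:car4-GO | queues: N=0 E=1 S=0 W=0
Step 6 [NS]: N:empty,E:wait,S:empty,W:wait | queues: N=0 E=1 S=0 W=0
Step 7 [NS]: N:empty,E:wait,S:empty,W:wait | queues: N=0 E=1 S=0 W=0
Step 8 [NS]: N:empty,E:wait,S:empty,W:wait | queues: N=0 E=1 S=0 W=0
Step 9 [EW]: N:wait,E:car8-GO,S:wait,W:empty | queues: N=0 E=0 S=0 W=0

N: empty
E: empty
S: empty
W: empty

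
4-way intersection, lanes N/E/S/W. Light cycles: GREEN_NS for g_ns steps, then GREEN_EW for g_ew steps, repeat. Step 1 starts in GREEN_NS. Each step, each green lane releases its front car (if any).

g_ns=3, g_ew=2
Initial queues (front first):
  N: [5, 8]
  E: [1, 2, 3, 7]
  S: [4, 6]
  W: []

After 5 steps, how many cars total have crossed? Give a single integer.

Step 1 [NS]: N:car5-GO,E:wait,S:car4-GO,W:wait | queues: N=1 E=4 S=1 W=0
Step 2 [NS]: N:car8-GO,E:wait,S:car6-GO,W:wait | queues: N=0 E=4 S=0 W=0
Step 3 [NS]: N:empty,E:wait,S:empty,W:wait | queues: N=0 E=4 S=0 W=0
Step 4 [EW]: N:wait,E:car1-GO,S:wait,W:empty | queues: N=0 E=3 S=0 W=0
Step 5 [EW]: N:wait,E:car2-GO,S:wait,W:empty | queues: N=0 E=2 S=0 W=0
Cars crossed by step 5: 6

Answer: 6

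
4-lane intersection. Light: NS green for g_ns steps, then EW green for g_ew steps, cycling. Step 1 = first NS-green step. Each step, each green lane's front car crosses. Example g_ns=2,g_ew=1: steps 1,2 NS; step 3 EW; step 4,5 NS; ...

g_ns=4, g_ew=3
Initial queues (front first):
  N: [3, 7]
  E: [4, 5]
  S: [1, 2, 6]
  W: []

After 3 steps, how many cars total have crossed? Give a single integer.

Step 1 [NS]: N:car3-GO,E:wait,S:car1-GO,W:wait | queues: N=1 E=2 S=2 W=0
Step 2 [NS]: N:car7-GO,E:wait,S:car2-GO,W:wait | queues: N=0 E=2 S=1 W=0
Step 3 [NS]: N:empty,E:wait,S:car6-GO,W:wait | queues: N=0 E=2 S=0 W=0
Cars crossed by step 3: 5

Answer: 5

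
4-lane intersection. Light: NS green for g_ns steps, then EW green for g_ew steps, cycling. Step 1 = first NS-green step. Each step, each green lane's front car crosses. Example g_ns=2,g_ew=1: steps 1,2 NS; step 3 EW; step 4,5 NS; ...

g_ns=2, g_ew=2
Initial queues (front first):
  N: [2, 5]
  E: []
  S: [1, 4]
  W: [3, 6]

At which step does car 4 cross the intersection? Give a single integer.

Step 1 [NS]: N:car2-GO,E:wait,S:car1-GO,W:wait | queues: N=1 E=0 S=1 W=2
Step 2 [NS]: N:car5-GO,E:wait,S:car4-GO,W:wait | queues: N=0 E=0 S=0 W=2
Step 3 [EW]: N:wait,E:empty,S:wait,W:car3-GO | queues: N=0 E=0 S=0 W=1
Step 4 [EW]: N:wait,E:empty,S:wait,W:car6-GO | queues: N=0 E=0 S=0 W=0
Car 4 crosses at step 2

2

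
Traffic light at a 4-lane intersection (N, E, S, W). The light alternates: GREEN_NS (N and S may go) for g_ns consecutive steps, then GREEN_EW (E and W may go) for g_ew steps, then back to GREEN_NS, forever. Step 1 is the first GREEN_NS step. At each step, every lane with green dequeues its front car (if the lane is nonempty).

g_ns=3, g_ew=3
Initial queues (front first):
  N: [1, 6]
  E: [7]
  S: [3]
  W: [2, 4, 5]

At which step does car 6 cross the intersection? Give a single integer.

Step 1 [NS]: N:car1-GO,E:wait,S:car3-GO,W:wait | queues: N=1 E=1 S=0 W=3
Step 2 [NS]: N:car6-GO,E:wait,S:empty,W:wait | queues: N=0 E=1 S=0 W=3
Step 3 [NS]: N:empty,E:wait,S:empty,W:wait | queues: N=0 E=1 S=0 W=3
Step 4 [EW]: N:wait,E:car7-GO,S:wait,W:car2-GO | queues: N=0 E=0 S=0 W=2
Step 5 [EW]: N:wait,E:empty,S:wait,W:car4-GO | queues: N=0 E=0 S=0 W=1
Step 6 [EW]: N:wait,E:empty,S:wait,W:car5-GO | queues: N=0 E=0 S=0 W=0
Car 6 crosses at step 2

2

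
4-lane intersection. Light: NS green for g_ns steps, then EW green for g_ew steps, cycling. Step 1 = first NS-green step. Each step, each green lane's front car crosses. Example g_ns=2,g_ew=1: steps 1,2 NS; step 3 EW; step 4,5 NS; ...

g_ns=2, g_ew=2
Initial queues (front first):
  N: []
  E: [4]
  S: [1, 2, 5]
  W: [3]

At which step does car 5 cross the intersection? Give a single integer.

Step 1 [NS]: N:empty,E:wait,S:car1-GO,W:wait | queues: N=0 E=1 S=2 W=1
Step 2 [NS]: N:empty,E:wait,S:car2-GO,W:wait | queues: N=0 E=1 S=1 W=1
Step 3 [EW]: N:wait,E:car4-GO,S:wait,W:car3-GO | queues: N=0 E=0 S=1 W=0
Step 4 [EW]: N:wait,E:empty,S:wait,W:empty | queues: N=0 E=0 S=1 W=0
Step 5 [NS]: N:empty,E:wait,S:car5-GO,W:wait | queues: N=0 E=0 S=0 W=0
Car 5 crosses at step 5

5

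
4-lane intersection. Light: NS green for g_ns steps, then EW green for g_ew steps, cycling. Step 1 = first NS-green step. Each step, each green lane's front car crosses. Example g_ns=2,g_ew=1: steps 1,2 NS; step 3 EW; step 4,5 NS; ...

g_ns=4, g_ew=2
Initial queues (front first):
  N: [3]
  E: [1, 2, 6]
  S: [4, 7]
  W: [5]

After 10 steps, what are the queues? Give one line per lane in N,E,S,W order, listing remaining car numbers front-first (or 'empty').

Step 1 [NS]: N:car3-GO,E:wait,S:car4-GO,W:wait | queues: N=0 E=3 S=1 W=1
Step 2 [NS]: N:empty,E:wait,S:car7-GO,W:wait | queues: N=0 E=3 S=0 W=1
Step 3 [NS]: N:empty,E:wait,S:empty,W:wait | queues: N=0 E=3 S=0 W=1
Step 4 [NS]: N:empty,E:wait,S:empty,W:wait | queues: N=0 E=3 S=0 W=1
Step 5 [EW]: N:wait,E:car1-GO,S:wait,W:car5-GO | queues: N=0 E=2 S=0 W=0
Step 6 [EW]: N:wait,E:car2-GO,S:wait,W:empty | queues: N=0 E=1 S=0 W=0
Step 7 [NS]: N:empty,E:wait,S:empty,W:wait | queues: N=0 E=1 S=0 W=0
Step 8 [NS]: N:empty,E:wait,S:empty,W:wait | queues: N=0 E=1 S=0 W=0
Step 9 [NS]: N:empty,E:wait,S:empty,W:wait | queues: N=0 E=1 S=0 W=0
Step 10 [NS]: N:empty,E:wait,S:empty,W:wait | queues: N=0 E=1 S=0 W=0

N: empty
E: 6
S: empty
W: empty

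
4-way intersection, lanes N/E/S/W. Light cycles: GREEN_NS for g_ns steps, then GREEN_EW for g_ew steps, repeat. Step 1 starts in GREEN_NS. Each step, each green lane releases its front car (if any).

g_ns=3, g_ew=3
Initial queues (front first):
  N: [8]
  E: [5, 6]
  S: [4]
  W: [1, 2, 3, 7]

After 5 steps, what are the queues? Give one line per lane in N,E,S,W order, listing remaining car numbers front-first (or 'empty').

Step 1 [NS]: N:car8-GO,E:wait,S:car4-GO,W:wait | queues: N=0 E=2 S=0 W=4
Step 2 [NS]: N:empty,E:wait,S:empty,W:wait | queues: N=0 E=2 S=0 W=4
Step 3 [NS]: N:empty,E:wait,S:empty,W:wait | queues: N=0 E=2 S=0 W=4
Step 4 [EW]: N:wait,E:car5-GO,S:wait,W:car1-GO | queues: N=0 E=1 S=0 W=3
Step 5 [EW]: N:wait,E:car6-GO,S:wait,W:car2-GO | queues: N=0 E=0 S=0 W=2

N: empty
E: empty
S: empty
W: 3 7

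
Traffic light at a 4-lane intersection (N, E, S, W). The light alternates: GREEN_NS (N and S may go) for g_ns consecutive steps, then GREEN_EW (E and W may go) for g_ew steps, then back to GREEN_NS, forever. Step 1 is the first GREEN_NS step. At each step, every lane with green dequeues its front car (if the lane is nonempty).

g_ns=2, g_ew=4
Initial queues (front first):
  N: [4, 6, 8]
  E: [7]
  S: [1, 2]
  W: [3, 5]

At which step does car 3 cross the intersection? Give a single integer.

Step 1 [NS]: N:car4-GO,E:wait,S:car1-GO,W:wait | queues: N=2 E=1 S=1 W=2
Step 2 [NS]: N:car6-GO,E:wait,S:car2-GO,W:wait | queues: N=1 E=1 S=0 W=2
Step 3 [EW]: N:wait,E:car7-GO,S:wait,W:car3-GO | queues: N=1 E=0 S=0 W=1
Step 4 [EW]: N:wait,E:empty,S:wait,W:car5-GO | queues: N=1 E=0 S=0 W=0
Step 5 [EW]: N:wait,E:empty,S:wait,W:empty | queues: N=1 E=0 S=0 W=0
Step 6 [EW]: N:wait,E:empty,S:wait,W:empty | queues: N=1 E=0 S=0 W=0
Step 7 [NS]: N:car8-GO,E:wait,S:empty,W:wait | queues: N=0 E=0 S=0 W=0
Car 3 crosses at step 3

3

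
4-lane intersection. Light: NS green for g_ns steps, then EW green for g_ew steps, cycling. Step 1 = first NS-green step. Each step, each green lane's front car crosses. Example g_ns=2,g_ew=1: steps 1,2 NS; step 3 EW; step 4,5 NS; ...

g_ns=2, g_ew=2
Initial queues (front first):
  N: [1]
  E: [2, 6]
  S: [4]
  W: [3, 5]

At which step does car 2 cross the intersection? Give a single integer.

Step 1 [NS]: N:car1-GO,E:wait,S:car4-GO,W:wait | queues: N=0 E=2 S=0 W=2
Step 2 [NS]: N:empty,E:wait,S:empty,W:wait | queues: N=0 E=2 S=0 W=2
Step 3 [EW]: N:wait,E:car2-GO,S:wait,W:car3-GO | queues: N=0 E=1 S=0 W=1
Step 4 [EW]: N:wait,E:car6-GO,S:wait,W:car5-GO | queues: N=0 E=0 S=0 W=0
Car 2 crosses at step 3

3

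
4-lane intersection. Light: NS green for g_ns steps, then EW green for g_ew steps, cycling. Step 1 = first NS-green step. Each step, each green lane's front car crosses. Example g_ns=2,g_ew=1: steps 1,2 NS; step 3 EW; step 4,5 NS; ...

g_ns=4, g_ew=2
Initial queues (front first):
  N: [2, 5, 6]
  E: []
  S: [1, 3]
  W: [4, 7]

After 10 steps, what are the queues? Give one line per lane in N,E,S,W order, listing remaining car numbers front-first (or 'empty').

Step 1 [NS]: N:car2-GO,E:wait,S:car1-GO,W:wait | queues: N=2 E=0 S=1 W=2
Step 2 [NS]: N:car5-GO,E:wait,S:car3-GO,W:wait | queues: N=1 E=0 S=0 W=2
Step 3 [NS]: N:car6-GO,E:wait,S:empty,W:wait | queues: N=0 E=0 S=0 W=2
Step 4 [NS]: N:empty,E:wait,S:empty,W:wait | queues: N=0 E=0 S=0 W=2
Step 5 [EW]: N:wait,E:empty,S:wait,W:car4-GO | queues: N=0 E=0 S=0 W=1
Step 6 [EW]: N:wait,E:empty,S:wait,W:car7-GO | queues: N=0 E=0 S=0 W=0

N: empty
E: empty
S: empty
W: empty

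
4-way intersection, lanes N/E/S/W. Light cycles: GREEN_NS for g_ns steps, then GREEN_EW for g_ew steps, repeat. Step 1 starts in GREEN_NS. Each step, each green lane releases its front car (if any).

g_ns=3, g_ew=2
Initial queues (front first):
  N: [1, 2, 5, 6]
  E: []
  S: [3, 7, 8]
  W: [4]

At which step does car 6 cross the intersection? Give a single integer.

Step 1 [NS]: N:car1-GO,E:wait,S:car3-GO,W:wait | queues: N=3 E=0 S=2 W=1
Step 2 [NS]: N:car2-GO,E:wait,S:car7-GO,W:wait | queues: N=2 E=0 S=1 W=1
Step 3 [NS]: N:car5-GO,E:wait,S:car8-GO,W:wait | queues: N=1 E=0 S=0 W=1
Step 4 [EW]: N:wait,E:empty,S:wait,W:car4-GO | queues: N=1 E=0 S=0 W=0
Step 5 [EW]: N:wait,E:empty,S:wait,W:empty | queues: N=1 E=0 S=0 W=0
Step 6 [NS]: N:car6-GO,E:wait,S:empty,W:wait | queues: N=0 E=0 S=0 W=0
Car 6 crosses at step 6

6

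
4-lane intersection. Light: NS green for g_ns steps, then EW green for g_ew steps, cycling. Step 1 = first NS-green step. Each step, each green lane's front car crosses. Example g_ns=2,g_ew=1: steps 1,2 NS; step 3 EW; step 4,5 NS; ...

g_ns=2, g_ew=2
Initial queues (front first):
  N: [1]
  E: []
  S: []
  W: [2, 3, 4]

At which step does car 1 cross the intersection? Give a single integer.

Step 1 [NS]: N:car1-GO,E:wait,S:empty,W:wait | queues: N=0 E=0 S=0 W=3
Step 2 [NS]: N:empty,E:wait,S:empty,W:wait | queues: N=0 E=0 S=0 W=3
Step 3 [EW]: N:wait,E:empty,S:wait,W:car2-GO | queues: N=0 E=0 S=0 W=2
Step 4 [EW]: N:wait,E:empty,S:wait,W:car3-GO | queues: N=0 E=0 S=0 W=1
Step 5 [NS]: N:empty,E:wait,S:empty,W:wait | queues: N=0 E=0 S=0 W=1
Step 6 [NS]: N:empty,E:wait,S:empty,W:wait | queues: N=0 E=0 S=0 W=1
Step 7 [EW]: N:wait,E:empty,S:wait,W:car4-GO | queues: N=0 E=0 S=0 W=0
Car 1 crosses at step 1

1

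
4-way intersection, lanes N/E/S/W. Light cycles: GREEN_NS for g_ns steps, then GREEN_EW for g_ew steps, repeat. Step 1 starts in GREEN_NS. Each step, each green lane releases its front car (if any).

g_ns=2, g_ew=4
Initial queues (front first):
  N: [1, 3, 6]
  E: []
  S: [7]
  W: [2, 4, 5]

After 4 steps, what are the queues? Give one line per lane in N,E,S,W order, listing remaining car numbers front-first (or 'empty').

Step 1 [NS]: N:car1-GO,E:wait,S:car7-GO,W:wait | queues: N=2 E=0 S=0 W=3
Step 2 [NS]: N:car3-GO,E:wait,S:empty,W:wait | queues: N=1 E=0 S=0 W=3
Step 3 [EW]: N:wait,E:empty,S:wait,W:car2-GO | queues: N=1 E=0 S=0 W=2
Step 4 [EW]: N:wait,E:empty,S:wait,W:car4-GO | queues: N=1 E=0 S=0 W=1

N: 6
E: empty
S: empty
W: 5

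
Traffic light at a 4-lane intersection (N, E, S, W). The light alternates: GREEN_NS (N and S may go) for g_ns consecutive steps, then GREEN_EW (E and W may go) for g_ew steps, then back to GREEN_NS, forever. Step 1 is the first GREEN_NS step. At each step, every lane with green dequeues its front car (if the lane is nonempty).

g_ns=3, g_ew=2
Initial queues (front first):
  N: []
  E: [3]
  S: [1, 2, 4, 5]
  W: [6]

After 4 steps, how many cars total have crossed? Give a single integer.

Answer: 5

Derivation:
Step 1 [NS]: N:empty,E:wait,S:car1-GO,W:wait | queues: N=0 E=1 S=3 W=1
Step 2 [NS]: N:empty,E:wait,S:car2-GO,W:wait | queues: N=0 E=1 S=2 W=1
Step 3 [NS]: N:empty,E:wait,S:car4-GO,W:wait | queues: N=0 E=1 S=1 W=1
Step 4 [EW]: N:wait,E:car3-GO,S:wait,W:car6-GO | queues: N=0 E=0 S=1 W=0
Cars crossed by step 4: 5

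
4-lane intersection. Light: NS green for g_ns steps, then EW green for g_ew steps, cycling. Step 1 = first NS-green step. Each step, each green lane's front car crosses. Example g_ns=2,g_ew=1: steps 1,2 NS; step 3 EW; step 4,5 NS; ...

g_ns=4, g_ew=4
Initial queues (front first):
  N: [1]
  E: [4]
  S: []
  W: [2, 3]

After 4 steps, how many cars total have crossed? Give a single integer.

Step 1 [NS]: N:car1-GO,E:wait,S:empty,W:wait | queues: N=0 E=1 S=0 W=2
Step 2 [NS]: N:empty,E:wait,S:empty,W:wait | queues: N=0 E=1 S=0 W=2
Step 3 [NS]: N:empty,E:wait,S:empty,W:wait | queues: N=0 E=1 S=0 W=2
Step 4 [NS]: N:empty,E:wait,S:empty,W:wait | queues: N=0 E=1 S=0 W=2
Cars crossed by step 4: 1

Answer: 1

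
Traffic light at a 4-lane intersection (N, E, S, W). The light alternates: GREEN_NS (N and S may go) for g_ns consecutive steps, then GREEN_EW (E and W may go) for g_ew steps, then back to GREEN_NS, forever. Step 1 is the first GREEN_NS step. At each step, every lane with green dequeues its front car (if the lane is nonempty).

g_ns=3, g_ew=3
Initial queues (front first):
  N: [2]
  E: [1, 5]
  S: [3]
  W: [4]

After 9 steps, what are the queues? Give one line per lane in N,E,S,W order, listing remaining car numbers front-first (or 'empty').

Step 1 [NS]: N:car2-GO,E:wait,S:car3-GO,W:wait | queues: N=0 E=2 S=0 W=1
Step 2 [NS]: N:empty,E:wait,S:empty,W:wait | queues: N=0 E=2 S=0 W=1
Step 3 [NS]: N:empty,E:wait,S:empty,W:wait | queues: N=0 E=2 S=0 W=1
Step 4 [EW]: N:wait,E:car1-GO,S:wait,W:car4-GO | queues: N=0 E=1 S=0 W=0
Step 5 [EW]: N:wait,E:car5-GO,S:wait,W:empty | queues: N=0 E=0 S=0 W=0

N: empty
E: empty
S: empty
W: empty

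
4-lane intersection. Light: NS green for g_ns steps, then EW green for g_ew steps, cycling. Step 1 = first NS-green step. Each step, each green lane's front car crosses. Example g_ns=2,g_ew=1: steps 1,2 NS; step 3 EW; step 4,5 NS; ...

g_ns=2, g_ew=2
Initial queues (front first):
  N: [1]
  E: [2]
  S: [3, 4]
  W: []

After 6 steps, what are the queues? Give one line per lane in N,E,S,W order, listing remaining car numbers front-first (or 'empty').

Step 1 [NS]: N:car1-GO,E:wait,S:car3-GO,W:wait | queues: N=0 E=1 S=1 W=0
Step 2 [NS]: N:empty,E:wait,S:car4-GO,W:wait | queues: N=0 E=1 S=0 W=0
Step 3 [EW]: N:wait,E:car2-GO,S:wait,W:empty | queues: N=0 E=0 S=0 W=0

N: empty
E: empty
S: empty
W: empty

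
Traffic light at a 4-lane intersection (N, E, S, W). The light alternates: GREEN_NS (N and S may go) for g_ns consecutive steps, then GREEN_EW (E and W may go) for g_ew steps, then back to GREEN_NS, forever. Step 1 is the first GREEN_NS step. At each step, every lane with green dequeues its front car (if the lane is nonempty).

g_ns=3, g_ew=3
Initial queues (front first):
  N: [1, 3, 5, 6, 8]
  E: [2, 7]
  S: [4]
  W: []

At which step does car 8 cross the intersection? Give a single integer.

Step 1 [NS]: N:car1-GO,E:wait,S:car4-GO,W:wait | queues: N=4 E=2 S=0 W=0
Step 2 [NS]: N:car3-GO,E:wait,S:empty,W:wait | queues: N=3 E=2 S=0 W=0
Step 3 [NS]: N:car5-GO,E:wait,S:empty,W:wait | queues: N=2 E=2 S=0 W=0
Step 4 [EW]: N:wait,E:car2-GO,S:wait,W:empty | queues: N=2 E=1 S=0 W=0
Step 5 [EW]: N:wait,E:car7-GO,S:wait,W:empty | queues: N=2 E=0 S=0 W=0
Step 6 [EW]: N:wait,E:empty,S:wait,W:empty | queues: N=2 E=0 S=0 W=0
Step 7 [NS]: N:car6-GO,E:wait,S:empty,W:wait | queues: N=1 E=0 S=0 W=0
Step 8 [NS]: N:car8-GO,E:wait,S:empty,W:wait | queues: N=0 E=0 S=0 W=0
Car 8 crosses at step 8

8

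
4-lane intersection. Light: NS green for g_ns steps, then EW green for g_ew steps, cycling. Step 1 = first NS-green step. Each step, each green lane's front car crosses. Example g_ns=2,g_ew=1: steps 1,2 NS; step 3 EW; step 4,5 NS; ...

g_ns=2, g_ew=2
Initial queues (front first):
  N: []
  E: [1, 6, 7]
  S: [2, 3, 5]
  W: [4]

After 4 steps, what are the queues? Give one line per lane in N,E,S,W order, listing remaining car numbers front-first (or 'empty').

Step 1 [NS]: N:empty,E:wait,S:car2-GO,W:wait | queues: N=0 E=3 S=2 W=1
Step 2 [NS]: N:empty,E:wait,S:car3-GO,W:wait | queues: N=0 E=3 S=1 W=1
Step 3 [EW]: N:wait,E:car1-GO,S:wait,W:car4-GO | queues: N=0 E=2 S=1 W=0
Step 4 [EW]: N:wait,E:car6-GO,S:wait,W:empty | queues: N=0 E=1 S=1 W=0

N: empty
E: 7
S: 5
W: empty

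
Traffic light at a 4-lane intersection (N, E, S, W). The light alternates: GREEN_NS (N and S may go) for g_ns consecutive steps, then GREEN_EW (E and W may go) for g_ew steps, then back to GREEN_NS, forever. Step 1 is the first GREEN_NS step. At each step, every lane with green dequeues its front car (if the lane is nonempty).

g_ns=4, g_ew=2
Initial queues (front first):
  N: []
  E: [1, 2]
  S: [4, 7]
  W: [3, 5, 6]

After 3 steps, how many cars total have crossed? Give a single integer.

Step 1 [NS]: N:empty,E:wait,S:car4-GO,W:wait | queues: N=0 E=2 S=1 W=3
Step 2 [NS]: N:empty,E:wait,S:car7-GO,W:wait | queues: N=0 E=2 S=0 W=3
Step 3 [NS]: N:empty,E:wait,S:empty,W:wait | queues: N=0 E=2 S=0 W=3
Cars crossed by step 3: 2

Answer: 2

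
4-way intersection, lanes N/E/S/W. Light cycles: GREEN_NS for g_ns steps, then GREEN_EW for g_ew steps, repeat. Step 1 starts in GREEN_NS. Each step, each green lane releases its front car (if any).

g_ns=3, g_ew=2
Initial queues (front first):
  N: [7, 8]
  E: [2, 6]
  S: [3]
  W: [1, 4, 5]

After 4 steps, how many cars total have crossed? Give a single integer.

Answer: 5

Derivation:
Step 1 [NS]: N:car7-GO,E:wait,S:car3-GO,W:wait | queues: N=1 E=2 S=0 W=3
Step 2 [NS]: N:car8-GO,E:wait,S:empty,W:wait | queues: N=0 E=2 S=0 W=3
Step 3 [NS]: N:empty,E:wait,S:empty,W:wait | queues: N=0 E=2 S=0 W=3
Step 4 [EW]: N:wait,E:car2-GO,S:wait,W:car1-GO | queues: N=0 E=1 S=0 W=2
Cars crossed by step 4: 5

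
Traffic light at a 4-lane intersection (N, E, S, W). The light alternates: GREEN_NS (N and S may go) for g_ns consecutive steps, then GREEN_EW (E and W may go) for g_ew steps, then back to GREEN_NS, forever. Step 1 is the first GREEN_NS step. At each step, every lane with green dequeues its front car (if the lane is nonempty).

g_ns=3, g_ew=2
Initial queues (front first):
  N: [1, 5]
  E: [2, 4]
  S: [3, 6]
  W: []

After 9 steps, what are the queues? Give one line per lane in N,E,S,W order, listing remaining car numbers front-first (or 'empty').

Step 1 [NS]: N:car1-GO,E:wait,S:car3-GO,W:wait | queues: N=1 E=2 S=1 W=0
Step 2 [NS]: N:car5-GO,E:wait,S:car6-GO,W:wait | queues: N=0 E=2 S=0 W=0
Step 3 [NS]: N:empty,E:wait,S:empty,W:wait | queues: N=0 E=2 S=0 W=0
Step 4 [EW]: N:wait,E:car2-GO,S:wait,W:empty | queues: N=0 E=1 S=0 W=0
Step 5 [EW]: N:wait,E:car4-GO,S:wait,W:empty | queues: N=0 E=0 S=0 W=0

N: empty
E: empty
S: empty
W: empty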